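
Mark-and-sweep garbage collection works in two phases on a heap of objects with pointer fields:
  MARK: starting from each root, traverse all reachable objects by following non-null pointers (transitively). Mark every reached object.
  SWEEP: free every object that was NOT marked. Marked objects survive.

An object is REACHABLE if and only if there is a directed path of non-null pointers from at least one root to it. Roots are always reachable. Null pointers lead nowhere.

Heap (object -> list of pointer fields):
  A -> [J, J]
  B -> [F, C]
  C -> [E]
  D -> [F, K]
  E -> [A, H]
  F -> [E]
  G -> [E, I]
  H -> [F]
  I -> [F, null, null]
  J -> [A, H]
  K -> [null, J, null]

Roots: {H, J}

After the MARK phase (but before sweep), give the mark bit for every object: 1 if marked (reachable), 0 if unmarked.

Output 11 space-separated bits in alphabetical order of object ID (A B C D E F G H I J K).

Answer: 1 0 0 0 1 1 0 1 0 1 0

Derivation:
Roots: H J
Mark H: refs=F, marked=H
Mark J: refs=A H, marked=H J
Mark F: refs=E, marked=F H J
Mark A: refs=J J, marked=A F H J
Mark E: refs=A H, marked=A E F H J
Unmarked (collected): B C D G I K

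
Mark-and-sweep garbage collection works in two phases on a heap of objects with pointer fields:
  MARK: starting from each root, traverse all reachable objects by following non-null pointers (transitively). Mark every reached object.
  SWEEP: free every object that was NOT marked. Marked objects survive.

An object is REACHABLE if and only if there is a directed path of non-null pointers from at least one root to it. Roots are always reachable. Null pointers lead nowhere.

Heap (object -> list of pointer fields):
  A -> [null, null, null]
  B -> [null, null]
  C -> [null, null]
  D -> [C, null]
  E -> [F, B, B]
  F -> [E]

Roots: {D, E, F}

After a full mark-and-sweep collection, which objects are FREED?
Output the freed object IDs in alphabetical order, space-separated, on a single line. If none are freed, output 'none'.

Roots: D E F
Mark D: refs=C null, marked=D
Mark E: refs=F B B, marked=D E
Mark F: refs=E, marked=D E F
Mark C: refs=null null, marked=C D E F
Mark B: refs=null null, marked=B C D E F
Unmarked (collected): A

Answer: A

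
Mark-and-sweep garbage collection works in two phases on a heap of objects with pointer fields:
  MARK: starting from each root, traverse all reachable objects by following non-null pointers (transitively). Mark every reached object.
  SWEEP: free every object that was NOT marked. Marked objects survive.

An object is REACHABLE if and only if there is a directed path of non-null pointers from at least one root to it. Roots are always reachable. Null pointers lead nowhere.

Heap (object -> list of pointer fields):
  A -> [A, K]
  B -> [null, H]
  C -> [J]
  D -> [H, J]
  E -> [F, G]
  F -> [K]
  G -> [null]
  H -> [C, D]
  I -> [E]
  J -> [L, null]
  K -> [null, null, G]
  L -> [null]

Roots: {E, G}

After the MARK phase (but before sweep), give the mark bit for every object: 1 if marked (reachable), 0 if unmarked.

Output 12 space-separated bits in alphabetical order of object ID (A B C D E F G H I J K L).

Answer: 0 0 0 0 1 1 1 0 0 0 1 0

Derivation:
Roots: E G
Mark E: refs=F G, marked=E
Mark G: refs=null, marked=E G
Mark F: refs=K, marked=E F G
Mark K: refs=null null G, marked=E F G K
Unmarked (collected): A B C D H I J L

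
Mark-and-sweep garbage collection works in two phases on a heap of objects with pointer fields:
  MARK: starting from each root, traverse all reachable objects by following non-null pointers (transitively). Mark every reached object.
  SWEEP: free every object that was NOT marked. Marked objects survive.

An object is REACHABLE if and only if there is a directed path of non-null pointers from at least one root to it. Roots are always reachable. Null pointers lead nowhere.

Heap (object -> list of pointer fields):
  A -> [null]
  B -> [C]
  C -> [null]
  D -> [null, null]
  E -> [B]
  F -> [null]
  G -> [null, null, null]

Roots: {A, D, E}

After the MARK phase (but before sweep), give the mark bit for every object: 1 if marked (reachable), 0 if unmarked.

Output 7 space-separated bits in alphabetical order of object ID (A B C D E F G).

Answer: 1 1 1 1 1 0 0

Derivation:
Roots: A D E
Mark A: refs=null, marked=A
Mark D: refs=null null, marked=A D
Mark E: refs=B, marked=A D E
Mark B: refs=C, marked=A B D E
Mark C: refs=null, marked=A B C D E
Unmarked (collected): F G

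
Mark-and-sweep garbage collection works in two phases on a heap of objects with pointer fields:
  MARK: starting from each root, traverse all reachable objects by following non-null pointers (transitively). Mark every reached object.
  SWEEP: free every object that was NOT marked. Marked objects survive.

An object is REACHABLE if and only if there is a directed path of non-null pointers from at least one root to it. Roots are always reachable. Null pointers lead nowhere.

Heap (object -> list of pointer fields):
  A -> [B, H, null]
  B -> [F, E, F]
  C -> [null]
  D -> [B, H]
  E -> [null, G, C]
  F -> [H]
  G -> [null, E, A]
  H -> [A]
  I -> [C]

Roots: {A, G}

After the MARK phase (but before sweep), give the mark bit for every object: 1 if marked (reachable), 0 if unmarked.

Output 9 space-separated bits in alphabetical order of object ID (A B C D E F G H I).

Answer: 1 1 1 0 1 1 1 1 0

Derivation:
Roots: A G
Mark A: refs=B H null, marked=A
Mark G: refs=null E A, marked=A G
Mark B: refs=F E F, marked=A B G
Mark H: refs=A, marked=A B G H
Mark E: refs=null G C, marked=A B E G H
Mark F: refs=H, marked=A B E F G H
Mark C: refs=null, marked=A B C E F G H
Unmarked (collected): D I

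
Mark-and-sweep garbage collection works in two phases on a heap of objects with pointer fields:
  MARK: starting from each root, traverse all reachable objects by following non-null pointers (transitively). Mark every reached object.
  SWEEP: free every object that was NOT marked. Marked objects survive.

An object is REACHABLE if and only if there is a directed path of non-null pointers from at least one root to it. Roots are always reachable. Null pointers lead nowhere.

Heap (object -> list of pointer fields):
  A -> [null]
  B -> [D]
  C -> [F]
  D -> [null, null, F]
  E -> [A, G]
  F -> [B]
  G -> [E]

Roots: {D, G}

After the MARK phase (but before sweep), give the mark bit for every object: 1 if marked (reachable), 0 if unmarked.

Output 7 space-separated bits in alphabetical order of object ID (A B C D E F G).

Roots: D G
Mark D: refs=null null F, marked=D
Mark G: refs=E, marked=D G
Mark F: refs=B, marked=D F G
Mark E: refs=A G, marked=D E F G
Mark B: refs=D, marked=B D E F G
Mark A: refs=null, marked=A B D E F G
Unmarked (collected): C

Answer: 1 1 0 1 1 1 1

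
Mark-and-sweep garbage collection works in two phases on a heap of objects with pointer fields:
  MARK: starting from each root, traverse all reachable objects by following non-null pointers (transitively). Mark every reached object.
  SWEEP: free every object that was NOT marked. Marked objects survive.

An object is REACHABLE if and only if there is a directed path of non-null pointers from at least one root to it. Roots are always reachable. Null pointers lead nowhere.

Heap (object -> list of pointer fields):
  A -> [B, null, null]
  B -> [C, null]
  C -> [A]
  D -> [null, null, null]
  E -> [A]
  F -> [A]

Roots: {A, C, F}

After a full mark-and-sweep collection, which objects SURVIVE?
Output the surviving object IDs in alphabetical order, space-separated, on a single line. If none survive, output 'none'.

Roots: A C F
Mark A: refs=B null null, marked=A
Mark C: refs=A, marked=A C
Mark F: refs=A, marked=A C F
Mark B: refs=C null, marked=A B C F
Unmarked (collected): D E

Answer: A B C F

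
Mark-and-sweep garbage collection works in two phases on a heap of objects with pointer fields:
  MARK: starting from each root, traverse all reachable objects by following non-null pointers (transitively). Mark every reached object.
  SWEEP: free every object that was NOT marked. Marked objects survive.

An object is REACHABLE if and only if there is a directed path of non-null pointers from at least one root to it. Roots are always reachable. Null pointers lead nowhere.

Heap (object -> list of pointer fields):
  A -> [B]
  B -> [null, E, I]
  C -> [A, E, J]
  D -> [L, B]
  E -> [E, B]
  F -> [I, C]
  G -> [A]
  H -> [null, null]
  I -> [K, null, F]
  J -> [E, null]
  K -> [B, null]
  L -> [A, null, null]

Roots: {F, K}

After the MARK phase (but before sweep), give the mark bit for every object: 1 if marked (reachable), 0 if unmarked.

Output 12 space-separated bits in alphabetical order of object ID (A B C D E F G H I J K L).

Answer: 1 1 1 0 1 1 0 0 1 1 1 0

Derivation:
Roots: F K
Mark F: refs=I C, marked=F
Mark K: refs=B null, marked=F K
Mark I: refs=K null F, marked=F I K
Mark C: refs=A E J, marked=C F I K
Mark B: refs=null E I, marked=B C F I K
Mark A: refs=B, marked=A B C F I K
Mark E: refs=E B, marked=A B C E F I K
Mark J: refs=E null, marked=A B C E F I J K
Unmarked (collected): D G H L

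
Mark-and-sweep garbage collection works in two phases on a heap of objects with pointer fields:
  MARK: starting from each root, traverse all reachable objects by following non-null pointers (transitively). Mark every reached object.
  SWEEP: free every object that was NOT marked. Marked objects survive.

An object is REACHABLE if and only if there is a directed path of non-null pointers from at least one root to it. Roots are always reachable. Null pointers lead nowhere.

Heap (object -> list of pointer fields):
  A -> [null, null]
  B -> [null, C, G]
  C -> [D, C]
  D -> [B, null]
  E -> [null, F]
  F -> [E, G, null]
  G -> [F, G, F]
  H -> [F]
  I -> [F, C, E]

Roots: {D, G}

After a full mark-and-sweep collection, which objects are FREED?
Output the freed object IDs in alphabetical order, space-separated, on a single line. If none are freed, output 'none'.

Roots: D G
Mark D: refs=B null, marked=D
Mark G: refs=F G F, marked=D G
Mark B: refs=null C G, marked=B D G
Mark F: refs=E G null, marked=B D F G
Mark C: refs=D C, marked=B C D F G
Mark E: refs=null F, marked=B C D E F G
Unmarked (collected): A H I

Answer: A H I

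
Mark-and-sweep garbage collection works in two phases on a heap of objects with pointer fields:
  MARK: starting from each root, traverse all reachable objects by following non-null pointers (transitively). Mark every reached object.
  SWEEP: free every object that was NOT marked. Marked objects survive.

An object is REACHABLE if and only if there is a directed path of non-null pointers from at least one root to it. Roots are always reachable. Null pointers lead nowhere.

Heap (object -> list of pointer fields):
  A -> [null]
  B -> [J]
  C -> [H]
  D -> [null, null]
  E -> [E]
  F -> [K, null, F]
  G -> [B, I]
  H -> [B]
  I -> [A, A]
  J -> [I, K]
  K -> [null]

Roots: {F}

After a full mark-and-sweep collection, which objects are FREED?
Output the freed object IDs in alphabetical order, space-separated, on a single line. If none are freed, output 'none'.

Roots: F
Mark F: refs=K null F, marked=F
Mark K: refs=null, marked=F K
Unmarked (collected): A B C D E G H I J

Answer: A B C D E G H I J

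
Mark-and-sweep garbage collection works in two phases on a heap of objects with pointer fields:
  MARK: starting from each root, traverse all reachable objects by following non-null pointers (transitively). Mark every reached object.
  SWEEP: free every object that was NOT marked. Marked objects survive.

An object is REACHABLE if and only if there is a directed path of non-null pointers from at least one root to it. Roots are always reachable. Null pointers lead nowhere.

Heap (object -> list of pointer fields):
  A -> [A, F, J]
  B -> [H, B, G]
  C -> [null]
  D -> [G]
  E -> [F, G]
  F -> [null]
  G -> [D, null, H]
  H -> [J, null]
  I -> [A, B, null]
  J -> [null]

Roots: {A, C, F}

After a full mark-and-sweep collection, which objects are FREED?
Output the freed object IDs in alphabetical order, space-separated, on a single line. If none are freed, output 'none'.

Answer: B D E G H I

Derivation:
Roots: A C F
Mark A: refs=A F J, marked=A
Mark C: refs=null, marked=A C
Mark F: refs=null, marked=A C F
Mark J: refs=null, marked=A C F J
Unmarked (collected): B D E G H I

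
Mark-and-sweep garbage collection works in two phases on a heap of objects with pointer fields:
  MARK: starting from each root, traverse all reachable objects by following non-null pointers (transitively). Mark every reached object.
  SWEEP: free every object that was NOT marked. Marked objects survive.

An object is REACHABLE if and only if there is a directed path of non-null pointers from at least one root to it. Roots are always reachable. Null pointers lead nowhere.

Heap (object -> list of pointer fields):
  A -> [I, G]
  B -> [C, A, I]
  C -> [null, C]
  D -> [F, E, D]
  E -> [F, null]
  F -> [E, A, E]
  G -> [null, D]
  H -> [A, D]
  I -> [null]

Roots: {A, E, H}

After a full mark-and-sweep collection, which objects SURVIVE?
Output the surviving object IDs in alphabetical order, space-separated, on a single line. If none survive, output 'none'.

Answer: A D E F G H I

Derivation:
Roots: A E H
Mark A: refs=I G, marked=A
Mark E: refs=F null, marked=A E
Mark H: refs=A D, marked=A E H
Mark I: refs=null, marked=A E H I
Mark G: refs=null D, marked=A E G H I
Mark F: refs=E A E, marked=A E F G H I
Mark D: refs=F E D, marked=A D E F G H I
Unmarked (collected): B C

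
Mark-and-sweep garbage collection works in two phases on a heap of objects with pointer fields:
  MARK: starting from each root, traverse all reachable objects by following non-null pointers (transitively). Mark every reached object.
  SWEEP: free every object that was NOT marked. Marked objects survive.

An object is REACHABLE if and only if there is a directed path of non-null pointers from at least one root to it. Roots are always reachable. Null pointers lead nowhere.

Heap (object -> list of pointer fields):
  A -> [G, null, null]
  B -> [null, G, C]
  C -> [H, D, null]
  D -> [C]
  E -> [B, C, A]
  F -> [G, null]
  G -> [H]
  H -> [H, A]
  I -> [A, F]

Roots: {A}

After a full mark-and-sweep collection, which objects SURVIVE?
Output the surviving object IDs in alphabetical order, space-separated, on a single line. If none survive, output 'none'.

Answer: A G H

Derivation:
Roots: A
Mark A: refs=G null null, marked=A
Mark G: refs=H, marked=A G
Mark H: refs=H A, marked=A G H
Unmarked (collected): B C D E F I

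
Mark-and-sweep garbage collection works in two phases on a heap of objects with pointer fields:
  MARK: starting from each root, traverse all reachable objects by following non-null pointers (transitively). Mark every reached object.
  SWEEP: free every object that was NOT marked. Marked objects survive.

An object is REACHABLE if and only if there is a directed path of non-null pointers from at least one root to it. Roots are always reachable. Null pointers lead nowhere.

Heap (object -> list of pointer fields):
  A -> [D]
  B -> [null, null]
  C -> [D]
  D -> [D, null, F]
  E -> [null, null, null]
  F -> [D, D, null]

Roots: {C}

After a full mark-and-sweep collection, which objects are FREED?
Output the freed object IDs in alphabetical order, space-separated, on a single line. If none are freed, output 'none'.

Roots: C
Mark C: refs=D, marked=C
Mark D: refs=D null F, marked=C D
Mark F: refs=D D null, marked=C D F
Unmarked (collected): A B E

Answer: A B E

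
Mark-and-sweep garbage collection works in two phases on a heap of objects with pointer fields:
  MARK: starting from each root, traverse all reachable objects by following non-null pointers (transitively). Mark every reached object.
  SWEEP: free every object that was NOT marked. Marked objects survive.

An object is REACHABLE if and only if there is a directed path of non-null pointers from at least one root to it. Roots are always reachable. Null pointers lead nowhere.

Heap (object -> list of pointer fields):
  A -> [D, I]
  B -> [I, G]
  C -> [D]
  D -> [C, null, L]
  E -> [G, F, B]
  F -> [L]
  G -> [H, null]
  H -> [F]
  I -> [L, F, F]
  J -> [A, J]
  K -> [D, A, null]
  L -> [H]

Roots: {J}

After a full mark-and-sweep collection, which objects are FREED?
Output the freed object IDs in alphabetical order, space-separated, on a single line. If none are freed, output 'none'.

Answer: B E G K

Derivation:
Roots: J
Mark J: refs=A J, marked=J
Mark A: refs=D I, marked=A J
Mark D: refs=C null L, marked=A D J
Mark I: refs=L F F, marked=A D I J
Mark C: refs=D, marked=A C D I J
Mark L: refs=H, marked=A C D I J L
Mark F: refs=L, marked=A C D F I J L
Mark H: refs=F, marked=A C D F H I J L
Unmarked (collected): B E G K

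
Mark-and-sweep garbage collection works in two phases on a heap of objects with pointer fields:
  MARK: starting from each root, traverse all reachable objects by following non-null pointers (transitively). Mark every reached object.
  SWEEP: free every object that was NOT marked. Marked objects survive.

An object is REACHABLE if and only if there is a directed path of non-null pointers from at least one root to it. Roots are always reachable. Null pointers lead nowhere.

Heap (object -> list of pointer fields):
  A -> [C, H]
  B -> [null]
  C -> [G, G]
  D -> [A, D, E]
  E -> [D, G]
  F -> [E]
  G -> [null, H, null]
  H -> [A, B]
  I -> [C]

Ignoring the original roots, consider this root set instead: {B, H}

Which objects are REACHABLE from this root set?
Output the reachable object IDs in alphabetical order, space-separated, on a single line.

Answer: A B C G H

Derivation:
Roots: B H
Mark B: refs=null, marked=B
Mark H: refs=A B, marked=B H
Mark A: refs=C H, marked=A B H
Mark C: refs=G G, marked=A B C H
Mark G: refs=null H null, marked=A B C G H
Unmarked (collected): D E F I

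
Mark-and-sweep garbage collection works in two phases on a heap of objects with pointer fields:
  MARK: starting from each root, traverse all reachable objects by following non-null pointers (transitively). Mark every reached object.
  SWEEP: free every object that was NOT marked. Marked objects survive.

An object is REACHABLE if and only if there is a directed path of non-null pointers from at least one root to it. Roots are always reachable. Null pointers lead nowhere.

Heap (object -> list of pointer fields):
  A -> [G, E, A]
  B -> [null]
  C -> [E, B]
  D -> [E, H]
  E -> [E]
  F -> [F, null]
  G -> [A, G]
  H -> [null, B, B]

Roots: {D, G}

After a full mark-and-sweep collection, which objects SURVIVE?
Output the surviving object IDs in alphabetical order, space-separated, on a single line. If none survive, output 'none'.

Roots: D G
Mark D: refs=E H, marked=D
Mark G: refs=A G, marked=D G
Mark E: refs=E, marked=D E G
Mark H: refs=null B B, marked=D E G H
Mark A: refs=G E A, marked=A D E G H
Mark B: refs=null, marked=A B D E G H
Unmarked (collected): C F

Answer: A B D E G H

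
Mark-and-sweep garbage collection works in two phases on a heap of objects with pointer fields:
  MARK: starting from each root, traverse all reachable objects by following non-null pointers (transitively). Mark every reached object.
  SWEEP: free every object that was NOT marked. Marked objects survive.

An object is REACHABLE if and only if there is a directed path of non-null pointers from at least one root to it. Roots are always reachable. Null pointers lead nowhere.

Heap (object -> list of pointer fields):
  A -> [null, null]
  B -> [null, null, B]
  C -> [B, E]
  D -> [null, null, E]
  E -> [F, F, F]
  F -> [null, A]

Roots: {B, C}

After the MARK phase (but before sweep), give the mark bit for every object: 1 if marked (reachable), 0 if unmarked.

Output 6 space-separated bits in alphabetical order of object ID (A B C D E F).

Roots: B C
Mark B: refs=null null B, marked=B
Mark C: refs=B E, marked=B C
Mark E: refs=F F F, marked=B C E
Mark F: refs=null A, marked=B C E F
Mark A: refs=null null, marked=A B C E F
Unmarked (collected): D

Answer: 1 1 1 0 1 1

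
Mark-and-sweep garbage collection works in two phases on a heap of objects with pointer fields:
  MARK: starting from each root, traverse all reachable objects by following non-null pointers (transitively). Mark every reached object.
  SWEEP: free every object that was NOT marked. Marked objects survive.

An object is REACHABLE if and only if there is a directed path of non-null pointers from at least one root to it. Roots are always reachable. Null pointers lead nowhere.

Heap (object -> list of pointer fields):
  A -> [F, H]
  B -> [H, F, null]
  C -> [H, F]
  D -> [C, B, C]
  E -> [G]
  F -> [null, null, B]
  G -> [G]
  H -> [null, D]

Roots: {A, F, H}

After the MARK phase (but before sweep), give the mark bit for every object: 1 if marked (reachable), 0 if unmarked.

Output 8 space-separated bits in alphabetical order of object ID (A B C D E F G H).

Roots: A F H
Mark A: refs=F H, marked=A
Mark F: refs=null null B, marked=A F
Mark H: refs=null D, marked=A F H
Mark B: refs=H F null, marked=A B F H
Mark D: refs=C B C, marked=A B D F H
Mark C: refs=H F, marked=A B C D F H
Unmarked (collected): E G

Answer: 1 1 1 1 0 1 0 1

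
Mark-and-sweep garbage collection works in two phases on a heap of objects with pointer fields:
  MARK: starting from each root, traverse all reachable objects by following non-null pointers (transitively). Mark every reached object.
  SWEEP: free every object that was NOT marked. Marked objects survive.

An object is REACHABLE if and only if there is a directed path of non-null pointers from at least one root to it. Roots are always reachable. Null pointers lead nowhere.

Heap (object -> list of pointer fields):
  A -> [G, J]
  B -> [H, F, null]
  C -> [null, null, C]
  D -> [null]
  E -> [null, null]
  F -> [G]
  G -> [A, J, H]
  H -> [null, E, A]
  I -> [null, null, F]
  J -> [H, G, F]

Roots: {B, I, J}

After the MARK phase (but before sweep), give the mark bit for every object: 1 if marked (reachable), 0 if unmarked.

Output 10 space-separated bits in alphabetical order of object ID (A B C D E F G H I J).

Roots: B I J
Mark B: refs=H F null, marked=B
Mark I: refs=null null F, marked=B I
Mark J: refs=H G F, marked=B I J
Mark H: refs=null E A, marked=B H I J
Mark F: refs=G, marked=B F H I J
Mark G: refs=A J H, marked=B F G H I J
Mark E: refs=null null, marked=B E F G H I J
Mark A: refs=G J, marked=A B E F G H I J
Unmarked (collected): C D

Answer: 1 1 0 0 1 1 1 1 1 1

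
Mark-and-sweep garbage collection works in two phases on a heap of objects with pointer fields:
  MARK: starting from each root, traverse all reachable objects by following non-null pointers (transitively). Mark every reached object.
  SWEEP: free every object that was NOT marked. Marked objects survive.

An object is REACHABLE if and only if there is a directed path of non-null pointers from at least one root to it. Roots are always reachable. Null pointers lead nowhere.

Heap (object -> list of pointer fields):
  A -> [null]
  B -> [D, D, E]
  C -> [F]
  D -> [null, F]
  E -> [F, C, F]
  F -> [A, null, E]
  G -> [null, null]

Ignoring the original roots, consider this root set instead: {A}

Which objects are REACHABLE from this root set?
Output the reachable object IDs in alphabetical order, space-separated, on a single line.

Roots: A
Mark A: refs=null, marked=A
Unmarked (collected): B C D E F G

Answer: A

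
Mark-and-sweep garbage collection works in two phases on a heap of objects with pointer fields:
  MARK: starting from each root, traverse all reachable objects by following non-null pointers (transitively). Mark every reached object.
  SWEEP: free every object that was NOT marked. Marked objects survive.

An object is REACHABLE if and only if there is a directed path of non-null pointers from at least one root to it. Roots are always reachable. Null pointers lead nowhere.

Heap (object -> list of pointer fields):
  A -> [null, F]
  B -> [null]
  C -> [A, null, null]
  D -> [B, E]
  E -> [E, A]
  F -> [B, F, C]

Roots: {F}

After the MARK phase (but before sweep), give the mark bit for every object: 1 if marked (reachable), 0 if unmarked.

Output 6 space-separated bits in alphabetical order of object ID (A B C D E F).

Answer: 1 1 1 0 0 1

Derivation:
Roots: F
Mark F: refs=B F C, marked=F
Mark B: refs=null, marked=B F
Mark C: refs=A null null, marked=B C F
Mark A: refs=null F, marked=A B C F
Unmarked (collected): D E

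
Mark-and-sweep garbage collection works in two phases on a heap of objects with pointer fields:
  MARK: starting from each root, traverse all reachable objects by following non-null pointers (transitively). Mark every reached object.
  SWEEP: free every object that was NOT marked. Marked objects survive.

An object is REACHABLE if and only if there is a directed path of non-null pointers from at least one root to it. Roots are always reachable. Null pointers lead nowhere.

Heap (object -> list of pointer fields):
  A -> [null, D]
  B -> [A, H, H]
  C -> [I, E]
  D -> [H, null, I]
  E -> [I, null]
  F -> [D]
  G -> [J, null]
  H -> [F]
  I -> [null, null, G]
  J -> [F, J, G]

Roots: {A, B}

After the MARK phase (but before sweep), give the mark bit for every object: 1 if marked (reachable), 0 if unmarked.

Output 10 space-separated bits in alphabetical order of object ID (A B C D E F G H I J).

Roots: A B
Mark A: refs=null D, marked=A
Mark B: refs=A H H, marked=A B
Mark D: refs=H null I, marked=A B D
Mark H: refs=F, marked=A B D H
Mark I: refs=null null G, marked=A B D H I
Mark F: refs=D, marked=A B D F H I
Mark G: refs=J null, marked=A B D F G H I
Mark J: refs=F J G, marked=A B D F G H I J
Unmarked (collected): C E

Answer: 1 1 0 1 0 1 1 1 1 1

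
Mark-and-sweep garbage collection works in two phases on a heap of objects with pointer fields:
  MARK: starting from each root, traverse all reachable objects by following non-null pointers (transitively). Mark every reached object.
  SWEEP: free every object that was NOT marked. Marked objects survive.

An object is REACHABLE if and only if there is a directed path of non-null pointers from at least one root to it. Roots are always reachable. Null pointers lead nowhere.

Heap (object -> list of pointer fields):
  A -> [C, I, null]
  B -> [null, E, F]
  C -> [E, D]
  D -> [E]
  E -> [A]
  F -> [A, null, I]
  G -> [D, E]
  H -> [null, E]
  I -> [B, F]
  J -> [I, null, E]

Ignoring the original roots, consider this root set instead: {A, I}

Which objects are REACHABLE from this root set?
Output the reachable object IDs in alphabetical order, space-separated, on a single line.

Answer: A B C D E F I

Derivation:
Roots: A I
Mark A: refs=C I null, marked=A
Mark I: refs=B F, marked=A I
Mark C: refs=E D, marked=A C I
Mark B: refs=null E F, marked=A B C I
Mark F: refs=A null I, marked=A B C F I
Mark E: refs=A, marked=A B C E F I
Mark D: refs=E, marked=A B C D E F I
Unmarked (collected): G H J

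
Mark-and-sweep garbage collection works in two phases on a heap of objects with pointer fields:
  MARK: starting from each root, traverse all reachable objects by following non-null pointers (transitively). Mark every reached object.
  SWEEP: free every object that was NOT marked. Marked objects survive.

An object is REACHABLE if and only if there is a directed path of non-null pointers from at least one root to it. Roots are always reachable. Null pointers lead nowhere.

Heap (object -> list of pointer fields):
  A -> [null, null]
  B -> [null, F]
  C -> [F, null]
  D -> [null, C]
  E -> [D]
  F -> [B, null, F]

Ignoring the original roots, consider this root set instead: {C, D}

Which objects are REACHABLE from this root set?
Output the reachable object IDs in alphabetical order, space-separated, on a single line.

Answer: B C D F

Derivation:
Roots: C D
Mark C: refs=F null, marked=C
Mark D: refs=null C, marked=C D
Mark F: refs=B null F, marked=C D F
Mark B: refs=null F, marked=B C D F
Unmarked (collected): A E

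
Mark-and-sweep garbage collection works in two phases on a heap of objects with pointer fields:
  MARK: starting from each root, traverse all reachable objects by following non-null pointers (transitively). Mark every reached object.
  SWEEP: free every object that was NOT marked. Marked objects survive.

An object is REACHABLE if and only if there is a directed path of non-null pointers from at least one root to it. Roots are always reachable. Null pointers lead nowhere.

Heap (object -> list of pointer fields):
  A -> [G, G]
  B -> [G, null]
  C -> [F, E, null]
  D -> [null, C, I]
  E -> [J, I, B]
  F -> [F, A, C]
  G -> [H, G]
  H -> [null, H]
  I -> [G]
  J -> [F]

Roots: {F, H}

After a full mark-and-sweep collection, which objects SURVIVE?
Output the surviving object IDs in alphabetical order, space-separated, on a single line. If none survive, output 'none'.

Roots: F H
Mark F: refs=F A C, marked=F
Mark H: refs=null H, marked=F H
Mark A: refs=G G, marked=A F H
Mark C: refs=F E null, marked=A C F H
Mark G: refs=H G, marked=A C F G H
Mark E: refs=J I B, marked=A C E F G H
Mark J: refs=F, marked=A C E F G H J
Mark I: refs=G, marked=A C E F G H I J
Mark B: refs=G null, marked=A B C E F G H I J
Unmarked (collected): D

Answer: A B C E F G H I J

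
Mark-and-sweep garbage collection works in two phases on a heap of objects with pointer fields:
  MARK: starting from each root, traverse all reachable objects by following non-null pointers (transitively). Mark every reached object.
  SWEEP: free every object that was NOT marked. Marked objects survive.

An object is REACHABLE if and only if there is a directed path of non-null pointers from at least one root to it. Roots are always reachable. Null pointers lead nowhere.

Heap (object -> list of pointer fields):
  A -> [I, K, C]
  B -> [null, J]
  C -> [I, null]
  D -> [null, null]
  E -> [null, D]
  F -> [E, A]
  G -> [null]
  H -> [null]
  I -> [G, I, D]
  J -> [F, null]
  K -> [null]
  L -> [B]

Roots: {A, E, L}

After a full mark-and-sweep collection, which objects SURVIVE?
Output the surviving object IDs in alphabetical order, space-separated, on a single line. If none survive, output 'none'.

Answer: A B C D E F G I J K L

Derivation:
Roots: A E L
Mark A: refs=I K C, marked=A
Mark E: refs=null D, marked=A E
Mark L: refs=B, marked=A E L
Mark I: refs=G I D, marked=A E I L
Mark K: refs=null, marked=A E I K L
Mark C: refs=I null, marked=A C E I K L
Mark D: refs=null null, marked=A C D E I K L
Mark B: refs=null J, marked=A B C D E I K L
Mark G: refs=null, marked=A B C D E G I K L
Mark J: refs=F null, marked=A B C D E G I J K L
Mark F: refs=E A, marked=A B C D E F G I J K L
Unmarked (collected): H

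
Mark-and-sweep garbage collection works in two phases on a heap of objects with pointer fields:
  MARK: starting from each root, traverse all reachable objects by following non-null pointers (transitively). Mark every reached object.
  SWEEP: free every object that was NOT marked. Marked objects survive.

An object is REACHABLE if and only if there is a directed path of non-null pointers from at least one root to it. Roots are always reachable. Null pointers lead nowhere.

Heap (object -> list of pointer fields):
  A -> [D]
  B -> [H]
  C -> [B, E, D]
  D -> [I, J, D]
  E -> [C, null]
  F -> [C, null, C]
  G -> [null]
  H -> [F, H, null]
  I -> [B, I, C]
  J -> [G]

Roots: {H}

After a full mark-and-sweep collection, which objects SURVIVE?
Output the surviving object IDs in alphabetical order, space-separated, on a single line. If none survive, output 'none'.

Roots: H
Mark H: refs=F H null, marked=H
Mark F: refs=C null C, marked=F H
Mark C: refs=B E D, marked=C F H
Mark B: refs=H, marked=B C F H
Mark E: refs=C null, marked=B C E F H
Mark D: refs=I J D, marked=B C D E F H
Mark I: refs=B I C, marked=B C D E F H I
Mark J: refs=G, marked=B C D E F H I J
Mark G: refs=null, marked=B C D E F G H I J
Unmarked (collected): A

Answer: B C D E F G H I J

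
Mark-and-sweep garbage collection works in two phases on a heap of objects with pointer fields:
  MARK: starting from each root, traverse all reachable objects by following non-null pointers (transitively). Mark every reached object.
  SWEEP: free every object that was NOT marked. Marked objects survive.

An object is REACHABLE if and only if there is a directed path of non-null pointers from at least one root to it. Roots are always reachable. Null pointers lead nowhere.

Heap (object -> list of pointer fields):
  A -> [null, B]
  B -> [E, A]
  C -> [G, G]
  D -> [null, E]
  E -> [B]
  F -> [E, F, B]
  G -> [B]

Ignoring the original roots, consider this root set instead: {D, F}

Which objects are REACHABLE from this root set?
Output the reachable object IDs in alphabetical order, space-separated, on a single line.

Roots: D F
Mark D: refs=null E, marked=D
Mark F: refs=E F B, marked=D F
Mark E: refs=B, marked=D E F
Mark B: refs=E A, marked=B D E F
Mark A: refs=null B, marked=A B D E F
Unmarked (collected): C G

Answer: A B D E F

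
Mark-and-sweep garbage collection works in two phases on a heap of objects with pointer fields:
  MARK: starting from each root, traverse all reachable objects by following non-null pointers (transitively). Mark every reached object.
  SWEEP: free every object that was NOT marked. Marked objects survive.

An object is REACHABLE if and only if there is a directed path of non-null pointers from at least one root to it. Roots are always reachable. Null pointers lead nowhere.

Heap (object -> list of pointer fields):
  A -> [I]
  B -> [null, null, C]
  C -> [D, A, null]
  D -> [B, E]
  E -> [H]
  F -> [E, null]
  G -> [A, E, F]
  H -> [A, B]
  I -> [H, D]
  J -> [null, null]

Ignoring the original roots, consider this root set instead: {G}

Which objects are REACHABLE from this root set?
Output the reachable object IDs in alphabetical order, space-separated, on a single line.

Answer: A B C D E F G H I

Derivation:
Roots: G
Mark G: refs=A E F, marked=G
Mark A: refs=I, marked=A G
Mark E: refs=H, marked=A E G
Mark F: refs=E null, marked=A E F G
Mark I: refs=H D, marked=A E F G I
Mark H: refs=A B, marked=A E F G H I
Mark D: refs=B E, marked=A D E F G H I
Mark B: refs=null null C, marked=A B D E F G H I
Mark C: refs=D A null, marked=A B C D E F G H I
Unmarked (collected): J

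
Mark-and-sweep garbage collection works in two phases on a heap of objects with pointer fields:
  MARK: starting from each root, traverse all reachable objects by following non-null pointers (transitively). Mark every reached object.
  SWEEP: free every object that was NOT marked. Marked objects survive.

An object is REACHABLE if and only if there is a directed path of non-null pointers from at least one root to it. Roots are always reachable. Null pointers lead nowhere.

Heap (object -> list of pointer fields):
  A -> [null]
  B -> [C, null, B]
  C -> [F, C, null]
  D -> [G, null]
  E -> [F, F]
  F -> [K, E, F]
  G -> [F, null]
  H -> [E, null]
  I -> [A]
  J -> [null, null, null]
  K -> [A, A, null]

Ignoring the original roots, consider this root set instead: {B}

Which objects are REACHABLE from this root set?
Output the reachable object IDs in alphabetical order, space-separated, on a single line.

Roots: B
Mark B: refs=C null B, marked=B
Mark C: refs=F C null, marked=B C
Mark F: refs=K E F, marked=B C F
Mark K: refs=A A null, marked=B C F K
Mark E: refs=F F, marked=B C E F K
Mark A: refs=null, marked=A B C E F K
Unmarked (collected): D G H I J

Answer: A B C E F K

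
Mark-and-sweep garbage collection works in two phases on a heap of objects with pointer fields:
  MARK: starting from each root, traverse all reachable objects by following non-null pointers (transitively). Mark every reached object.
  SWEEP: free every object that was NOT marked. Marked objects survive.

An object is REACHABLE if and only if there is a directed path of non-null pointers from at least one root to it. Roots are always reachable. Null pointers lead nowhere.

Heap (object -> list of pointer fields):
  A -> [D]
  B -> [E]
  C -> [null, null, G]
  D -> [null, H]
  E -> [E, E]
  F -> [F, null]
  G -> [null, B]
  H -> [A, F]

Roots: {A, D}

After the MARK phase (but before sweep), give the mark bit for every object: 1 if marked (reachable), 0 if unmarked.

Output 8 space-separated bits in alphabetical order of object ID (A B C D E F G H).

Roots: A D
Mark A: refs=D, marked=A
Mark D: refs=null H, marked=A D
Mark H: refs=A F, marked=A D H
Mark F: refs=F null, marked=A D F H
Unmarked (collected): B C E G

Answer: 1 0 0 1 0 1 0 1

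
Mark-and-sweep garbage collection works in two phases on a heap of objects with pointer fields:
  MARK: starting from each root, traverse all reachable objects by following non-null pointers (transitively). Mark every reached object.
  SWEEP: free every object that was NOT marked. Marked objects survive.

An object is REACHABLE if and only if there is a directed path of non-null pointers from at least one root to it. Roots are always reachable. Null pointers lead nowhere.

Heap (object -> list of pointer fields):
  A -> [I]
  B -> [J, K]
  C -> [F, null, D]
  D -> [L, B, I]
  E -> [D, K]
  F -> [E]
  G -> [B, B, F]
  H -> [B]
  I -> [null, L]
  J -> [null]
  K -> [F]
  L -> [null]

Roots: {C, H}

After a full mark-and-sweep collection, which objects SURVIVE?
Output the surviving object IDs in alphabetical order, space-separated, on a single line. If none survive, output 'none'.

Roots: C H
Mark C: refs=F null D, marked=C
Mark H: refs=B, marked=C H
Mark F: refs=E, marked=C F H
Mark D: refs=L B I, marked=C D F H
Mark B: refs=J K, marked=B C D F H
Mark E: refs=D K, marked=B C D E F H
Mark L: refs=null, marked=B C D E F H L
Mark I: refs=null L, marked=B C D E F H I L
Mark J: refs=null, marked=B C D E F H I J L
Mark K: refs=F, marked=B C D E F H I J K L
Unmarked (collected): A G

Answer: B C D E F H I J K L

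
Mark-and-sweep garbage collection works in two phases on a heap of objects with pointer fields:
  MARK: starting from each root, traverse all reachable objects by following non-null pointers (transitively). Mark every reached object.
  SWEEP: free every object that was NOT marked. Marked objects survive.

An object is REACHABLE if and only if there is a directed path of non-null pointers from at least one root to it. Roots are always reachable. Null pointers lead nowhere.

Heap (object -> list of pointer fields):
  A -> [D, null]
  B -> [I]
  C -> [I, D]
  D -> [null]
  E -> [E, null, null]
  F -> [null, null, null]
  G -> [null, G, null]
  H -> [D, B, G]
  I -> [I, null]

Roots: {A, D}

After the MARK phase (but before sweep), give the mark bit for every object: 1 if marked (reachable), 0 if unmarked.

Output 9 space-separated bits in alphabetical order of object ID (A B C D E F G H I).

Roots: A D
Mark A: refs=D null, marked=A
Mark D: refs=null, marked=A D
Unmarked (collected): B C E F G H I

Answer: 1 0 0 1 0 0 0 0 0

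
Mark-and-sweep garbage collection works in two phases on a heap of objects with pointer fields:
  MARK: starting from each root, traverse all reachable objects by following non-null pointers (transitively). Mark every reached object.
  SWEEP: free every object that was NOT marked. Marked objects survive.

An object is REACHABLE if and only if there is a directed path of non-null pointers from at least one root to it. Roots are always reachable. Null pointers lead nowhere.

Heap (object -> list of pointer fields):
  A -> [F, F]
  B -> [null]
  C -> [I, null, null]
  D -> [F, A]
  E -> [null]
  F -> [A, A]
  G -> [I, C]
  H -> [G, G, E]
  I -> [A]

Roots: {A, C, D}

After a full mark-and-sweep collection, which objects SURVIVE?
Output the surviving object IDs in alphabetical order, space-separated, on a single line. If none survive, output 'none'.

Roots: A C D
Mark A: refs=F F, marked=A
Mark C: refs=I null null, marked=A C
Mark D: refs=F A, marked=A C D
Mark F: refs=A A, marked=A C D F
Mark I: refs=A, marked=A C D F I
Unmarked (collected): B E G H

Answer: A C D F I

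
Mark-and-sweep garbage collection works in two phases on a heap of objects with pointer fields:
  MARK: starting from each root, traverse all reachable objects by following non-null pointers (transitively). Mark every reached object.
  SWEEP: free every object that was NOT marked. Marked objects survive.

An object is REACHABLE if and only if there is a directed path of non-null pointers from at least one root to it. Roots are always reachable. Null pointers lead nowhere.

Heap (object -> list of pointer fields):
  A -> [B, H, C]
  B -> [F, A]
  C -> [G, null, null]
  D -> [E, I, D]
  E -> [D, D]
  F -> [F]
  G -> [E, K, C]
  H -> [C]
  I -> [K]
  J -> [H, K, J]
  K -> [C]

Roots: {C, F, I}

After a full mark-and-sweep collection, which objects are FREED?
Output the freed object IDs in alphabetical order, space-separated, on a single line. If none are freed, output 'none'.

Roots: C F I
Mark C: refs=G null null, marked=C
Mark F: refs=F, marked=C F
Mark I: refs=K, marked=C F I
Mark G: refs=E K C, marked=C F G I
Mark K: refs=C, marked=C F G I K
Mark E: refs=D D, marked=C E F G I K
Mark D: refs=E I D, marked=C D E F G I K
Unmarked (collected): A B H J

Answer: A B H J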